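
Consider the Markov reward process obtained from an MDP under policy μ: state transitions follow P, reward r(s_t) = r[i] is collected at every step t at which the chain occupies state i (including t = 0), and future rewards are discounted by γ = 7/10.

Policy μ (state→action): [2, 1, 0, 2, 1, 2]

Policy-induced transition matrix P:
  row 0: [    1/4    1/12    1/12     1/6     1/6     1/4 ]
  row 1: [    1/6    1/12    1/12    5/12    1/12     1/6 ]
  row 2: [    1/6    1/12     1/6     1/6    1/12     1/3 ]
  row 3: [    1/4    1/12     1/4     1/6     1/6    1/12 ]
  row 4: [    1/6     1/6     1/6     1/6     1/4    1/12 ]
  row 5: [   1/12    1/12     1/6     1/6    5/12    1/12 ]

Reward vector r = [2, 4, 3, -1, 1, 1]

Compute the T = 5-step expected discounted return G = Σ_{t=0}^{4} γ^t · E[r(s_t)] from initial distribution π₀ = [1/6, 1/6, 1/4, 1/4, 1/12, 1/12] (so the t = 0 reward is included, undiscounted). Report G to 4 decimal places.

t=0: π = [0.1667, 0.1667, 0.2500, 0.2500, 0.0833, 0.0833], E[r] = 1.6667, γ^t·E[r] = 1.666667, running G = 1.666667
t=1: π = [0.1944, 0.0903, 0.1597, 0.2083, 0.1597, 0.1875], E[r] = 1.3681, γ^t·E[r] = 0.957639, running G = 2.624306
t=2: π = [0.1846, 0.0966, 0.1603, 0.1892, 0.2060, 0.1632], E[r] = 1.4167, γ^t·E[r] = 0.694167, running G = 3.318472
t=3: π = [0.1842, 0.1005, 0.1590, 0.1908, 0.2032, 0.1622], E[r] = 1.4221, γ^t·E[r] = 0.487769, running G = 3.806242
t=4: π = [0.1844, 0.1003, 0.1588, 0.1918, 0.2025, 0.1622], E[r] = 1.4193, γ^t·E[r] = 0.340776, running G = 4.147017

G = 4.1470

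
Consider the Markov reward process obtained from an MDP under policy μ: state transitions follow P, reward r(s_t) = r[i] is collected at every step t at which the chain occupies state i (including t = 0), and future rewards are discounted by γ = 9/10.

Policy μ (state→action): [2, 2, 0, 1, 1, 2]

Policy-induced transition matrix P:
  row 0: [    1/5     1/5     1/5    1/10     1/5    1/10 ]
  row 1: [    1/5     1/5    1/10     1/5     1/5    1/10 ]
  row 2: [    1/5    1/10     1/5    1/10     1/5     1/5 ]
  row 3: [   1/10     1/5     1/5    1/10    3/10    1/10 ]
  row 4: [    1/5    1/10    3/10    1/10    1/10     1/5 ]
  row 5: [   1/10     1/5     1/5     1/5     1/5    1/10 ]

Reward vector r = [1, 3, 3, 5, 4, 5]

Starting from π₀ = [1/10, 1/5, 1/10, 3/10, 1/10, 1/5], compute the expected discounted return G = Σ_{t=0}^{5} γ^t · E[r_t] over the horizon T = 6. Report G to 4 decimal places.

G = 16.4301

t=0: π = [0.1000, 0.2000, 0.1000, 0.3000, 0.1000, 0.2000], E[r] = 3.9000, γ^t·E[r] = 3.900000, running G = 3.900000
t=1: π = [0.1500, 0.1800, 0.1900, 0.1400, 0.2200, 0.1200], E[r] = 3.4400, γ^t·E[r] = 3.096000, running G = 6.996000
t=2: π = [0.1740, 0.1590, 0.2040, 0.1300, 0.1920, 0.1410], E[r] = 3.3860, γ^t·E[r] = 2.742660, running G = 9.738660
t=3: π = [0.1729, 0.1604, 0.2033, 0.1300, 0.1938, 0.1396], E[r] = 3.3872, γ^t·E[r] = 2.469269, running G = 12.207929
t=4: π = [0.1730, 0.1603, 0.2033, 0.1300, 0.1936, 0.1397], E[r] = 3.3870, γ^t·E[r] = 2.222184, running G = 14.430113
t=5: π = [0.1730, 0.1603, 0.2033, 0.1300, 0.1936, 0.1397], E[r] = 3.3870, γ^t·E[r] = 1.999973, running G = 16.430086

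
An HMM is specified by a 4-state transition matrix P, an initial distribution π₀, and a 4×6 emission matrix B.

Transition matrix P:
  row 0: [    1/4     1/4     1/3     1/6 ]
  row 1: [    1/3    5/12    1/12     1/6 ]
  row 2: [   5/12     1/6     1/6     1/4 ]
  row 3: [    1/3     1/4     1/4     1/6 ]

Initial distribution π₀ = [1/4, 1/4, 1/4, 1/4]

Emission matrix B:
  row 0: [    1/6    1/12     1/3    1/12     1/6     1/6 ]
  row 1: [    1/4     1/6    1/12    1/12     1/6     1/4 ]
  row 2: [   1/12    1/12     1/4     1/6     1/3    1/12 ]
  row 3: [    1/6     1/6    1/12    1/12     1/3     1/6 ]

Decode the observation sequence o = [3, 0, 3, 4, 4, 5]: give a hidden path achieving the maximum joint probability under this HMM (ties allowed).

t=0: δ = [2.083e-02, 2.083e-02, 4.167e-02, 2.083e-02]  (obs o_0=3)
t=1: δ = [2.894e-03, 2.170e-03, 5.787e-04, 1.736e-03]  ψ = [2, 1, 0, 2]  (obs o_1=0)
t=2: δ = [6.028e-05, 7.535e-05, 1.608e-04, 4.019e-05]  ψ = [0, 1, 0, 0]  (obs o_2=3)
t=3: δ = [1.116e-05, 5.233e-06, 8.931e-06, 1.340e-05]  ψ = [2, 1, 2, 2]  (obs o_3=4)
t=4: δ = [7.442e-07, 5.582e-07, 1.240e-06, 7.442e-07]  ψ = [3, 3, 0, 2]  (obs o_4=4)
t=5: δ = [8.614e-08, 5.814e-08, 2.067e-08, 5.168e-08]  ψ = [2, 1, 0, 2]  (obs o_5=5)
backtrack: best end state = 0; path = [2, 0, 2, 0, 2, 0]

path = [2, 0, 2, 0, 2, 0]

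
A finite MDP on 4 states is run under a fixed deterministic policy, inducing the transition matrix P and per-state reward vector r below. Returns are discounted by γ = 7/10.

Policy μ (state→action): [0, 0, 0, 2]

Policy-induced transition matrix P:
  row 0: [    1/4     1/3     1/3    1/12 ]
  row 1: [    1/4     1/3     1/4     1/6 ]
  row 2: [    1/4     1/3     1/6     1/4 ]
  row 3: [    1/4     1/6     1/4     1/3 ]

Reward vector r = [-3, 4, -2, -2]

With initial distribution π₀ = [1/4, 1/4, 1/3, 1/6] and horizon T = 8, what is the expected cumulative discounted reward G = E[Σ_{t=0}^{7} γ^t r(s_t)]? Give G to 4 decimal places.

t=0: π = [0.2500, 0.2500, 0.3333, 0.1667], E[r] = -0.7500, γ^t·E[r] = -0.750000, running G = -0.750000
t=1: π = [0.2500, 0.3056, 0.2431, 0.2014], E[r] = -0.4167, γ^t·E[r] = -0.291667, running G = -1.041667
t=2: π = [0.2500, 0.2998, 0.2506, 0.1997], E[r] = -0.4514, γ^t·E[r] = -0.221181, running G = -1.262847
t=3: π = [0.2500, 0.3001, 0.2500, 0.2000], E[r] = -0.4497, γ^t·E[r] = -0.154231, running G = -1.417078
t=4: π = [0.2500, 0.3000, 0.2500, 0.2000], E[r] = -0.4500, γ^t·E[r] = -0.108043, running G = -1.525121
t=5: π = [0.2500, 0.3000, 0.2500, 0.2000], E[r] = -0.4500, γ^t·E[r] = -0.075631, running G = -1.600751
t=6: π = [0.2500, 0.3000, 0.2500, 0.2000], E[r] = -0.4500, γ^t·E[r] = -0.052942, running G = -1.653693
t=7: π = [0.2500, 0.3000, 0.2500, 0.2000], E[r] = -0.4500, γ^t·E[r] = -0.037059, running G = -1.690753

G = -1.6908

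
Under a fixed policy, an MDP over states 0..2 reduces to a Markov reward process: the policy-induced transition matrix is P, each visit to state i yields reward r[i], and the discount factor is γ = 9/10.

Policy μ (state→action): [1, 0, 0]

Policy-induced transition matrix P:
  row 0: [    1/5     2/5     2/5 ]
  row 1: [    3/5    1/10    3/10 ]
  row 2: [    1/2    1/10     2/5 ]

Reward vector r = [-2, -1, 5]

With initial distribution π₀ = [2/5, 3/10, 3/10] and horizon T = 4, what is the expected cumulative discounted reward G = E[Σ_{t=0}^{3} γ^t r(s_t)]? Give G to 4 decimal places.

t=0: π = [0.4000, 0.3000, 0.3000], E[r] = 0.4000, γ^t·E[r] = 0.400000, running G = 0.400000
t=1: π = [0.4100, 0.2200, 0.3700], E[r] = 0.8100, γ^t·E[r] = 0.729000, running G = 1.129000
t=2: π = [0.3990, 0.2230, 0.3780], E[r] = 0.8690, γ^t·E[r] = 0.703890, running G = 1.832890
t=3: π = [0.4026, 0.2197, 0.3777], E[r] = 0.8636, γ^t·E[r] = 0.629564, running G = 2.462454

G = 2.4625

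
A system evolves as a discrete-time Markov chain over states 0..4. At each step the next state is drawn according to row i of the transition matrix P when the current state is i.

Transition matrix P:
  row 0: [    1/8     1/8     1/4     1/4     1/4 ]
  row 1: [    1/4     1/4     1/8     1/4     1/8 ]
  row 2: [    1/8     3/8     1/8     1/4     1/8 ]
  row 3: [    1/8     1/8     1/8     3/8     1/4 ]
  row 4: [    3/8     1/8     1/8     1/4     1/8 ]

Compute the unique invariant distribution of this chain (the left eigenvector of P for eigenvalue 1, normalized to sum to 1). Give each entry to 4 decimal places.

π = [0.1944, 0.1855, 0.1493, 0.2857, 0.1850]

Balance equations π_j = Σ_i π_i·P[i][j]:
  π_0 = 1/8·π_0 + 1/4·π_1 + 1/8·π_2 + 1/8·π_3 + 3/8·π_4
  π_1 = 1/8·π_0 + 1/4·π_1 + 3/8·π_2 + 1/8·π_3 + 1/8·π_4
  π_2 = 1/4·π_0 + 1/8·π_1 + 1/8·π_2 + 1/8·π_3 + 1/8·π_4
  π_3 = 1/4·π_0 + 1/4·π_1 + 1/4·π_2 + 3/8·π_3 + 1/4·π_4
  normalize: π_0 + π_1 + π_2 + π_3 + π_4 = 1
Solving the linear system gives exactly π = [7/36, 187/1008, 43/288, 2/7, 373/2016].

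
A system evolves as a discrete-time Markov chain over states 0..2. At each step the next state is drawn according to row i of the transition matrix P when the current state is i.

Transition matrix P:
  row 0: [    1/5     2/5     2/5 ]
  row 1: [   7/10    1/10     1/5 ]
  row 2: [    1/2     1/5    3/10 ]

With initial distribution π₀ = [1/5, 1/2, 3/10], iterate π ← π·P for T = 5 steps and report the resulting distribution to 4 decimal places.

π = [0.4281, 0.2567, 0.3151]

t=0: π = [0.2000, 0.5000, 0.3000]
t=1: π = [0.5400, 0.1900, 0.2700]
t=2: π = [0.3760, 0.2890, 0.3350]
t=3: π = [0.4450, 0.2463, 0.3087]
t=4: π = [0.4158, 0.2644, 0.3199]
t=5: π = [0.4281, 0.2567, 0.3151]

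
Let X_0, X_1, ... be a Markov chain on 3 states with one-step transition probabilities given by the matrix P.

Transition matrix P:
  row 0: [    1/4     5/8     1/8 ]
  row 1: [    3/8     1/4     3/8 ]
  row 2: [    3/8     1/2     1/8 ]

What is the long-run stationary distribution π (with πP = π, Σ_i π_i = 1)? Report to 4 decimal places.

π = [0.3333, 0.4333, 0.2333]

Balance equations π_j = Σ_i π_i·P[i][j]:
  π_0 = 1/4·π_0 + 3/8·π_1 + 3/8·π_2
  π_1 = 5/8·π_0 + 1/4·π_1 + 1/2·π_2
  normalize: π_0 + π_1 + π_2 = 1
Solving the linear system gives exactly π = [1/3, 13/30, 7/30].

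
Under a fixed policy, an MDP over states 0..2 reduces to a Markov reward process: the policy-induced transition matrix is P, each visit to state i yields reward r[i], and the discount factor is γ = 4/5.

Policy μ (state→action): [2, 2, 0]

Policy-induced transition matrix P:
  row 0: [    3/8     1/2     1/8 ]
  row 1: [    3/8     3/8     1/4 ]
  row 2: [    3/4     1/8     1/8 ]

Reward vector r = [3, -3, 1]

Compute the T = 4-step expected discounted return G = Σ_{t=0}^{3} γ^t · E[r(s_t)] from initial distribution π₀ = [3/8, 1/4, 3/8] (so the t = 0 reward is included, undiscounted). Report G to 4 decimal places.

G = 1.6608

t=0: π = [0.3750, 0.2500, 0.3750], E[r] = 0.7500, γ^t·E[r] = 0.750000, running G = 0.750000
t=1: π = [0.5156, 0.3281, 0.1563], E[r] = 0.7188, γ^t·E[r] = 0.575000, running G = 1.325000
t=2: π = [0.4336, 0.4004, 0.1660], E[r] = 0.2656, γ^t·E[r] = 0.170000, running G = 1.495000
t=3: π = [0.4373, 0.3877, 0.1750], E[r] = 0.3237, γ^t·E[r] = 0.165750, running G = 1.660750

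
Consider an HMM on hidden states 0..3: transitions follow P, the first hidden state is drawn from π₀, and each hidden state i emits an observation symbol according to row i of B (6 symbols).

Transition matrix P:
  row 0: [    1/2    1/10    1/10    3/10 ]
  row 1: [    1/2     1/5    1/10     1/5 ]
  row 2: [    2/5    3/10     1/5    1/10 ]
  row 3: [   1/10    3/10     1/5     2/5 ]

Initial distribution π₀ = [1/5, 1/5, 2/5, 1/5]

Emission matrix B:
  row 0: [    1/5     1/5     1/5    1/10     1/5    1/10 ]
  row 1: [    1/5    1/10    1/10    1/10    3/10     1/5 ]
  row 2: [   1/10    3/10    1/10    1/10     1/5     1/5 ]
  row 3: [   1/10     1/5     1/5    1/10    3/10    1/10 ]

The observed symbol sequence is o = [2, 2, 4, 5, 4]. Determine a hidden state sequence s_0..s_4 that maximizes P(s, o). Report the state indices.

t=0: δ = [4.000e-02, 2.000e-02, 4.000e-02, 4.000e-02]  (obs o_0=2)
t=1: δ = [4.000e-03, 1.200e-03, 8.000e-04, 3.200e-03]  ψ = [0, 2, 2, 3]  (obs o_1=2)
t=2: δ = [4.000e-04, 2.880e-04, 1.280e-04, 3.840e-04]  ψ = [0, 3, 3, 3]  (obs o_2=4)
t=3: δ = [2.000e-05, 2.304e-05, 1.536e-05, 1.536e-05]  ψ = [0, 3, 3, 3]  (obs o_3=5)
t=4: δ = [2.304e-06, 1.382e-06, 6.144e-07, 1.843e-06]  ψ = [1, 1, 2, 3]  (obs o_4=4)
backtrack: best end state = 0; path = [3, 3, 3, 1, 0]

path = [3, 3, 3, 1, 0]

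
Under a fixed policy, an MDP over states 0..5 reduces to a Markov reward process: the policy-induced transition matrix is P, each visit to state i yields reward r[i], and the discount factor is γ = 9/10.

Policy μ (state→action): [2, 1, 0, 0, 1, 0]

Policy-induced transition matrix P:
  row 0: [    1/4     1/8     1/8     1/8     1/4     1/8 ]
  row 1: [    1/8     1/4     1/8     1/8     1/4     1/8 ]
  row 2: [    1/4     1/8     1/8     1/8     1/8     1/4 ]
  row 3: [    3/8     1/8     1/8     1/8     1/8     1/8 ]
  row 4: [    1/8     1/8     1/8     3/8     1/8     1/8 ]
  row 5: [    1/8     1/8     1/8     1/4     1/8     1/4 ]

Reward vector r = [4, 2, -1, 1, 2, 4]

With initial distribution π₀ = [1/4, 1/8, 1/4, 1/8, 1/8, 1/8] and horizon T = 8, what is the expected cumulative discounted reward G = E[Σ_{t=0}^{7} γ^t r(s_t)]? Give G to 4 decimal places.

t=0: π = [0.2500, 0.1250, 0.2500, 0.1250, 0.1250, 0.1250], E[r] = 1.8750, γ^t·E[r] = 1.875000, running G = 1.875000
t=1: π = [0.2188, 0.1406, 0.1250, 0.1719, 0.1719, 0.1719], E[r] = 2.2344, γ^t·E[r] = 2.010938, running G = 3.885938
t=2: π = [0.2109, 0.1426, 0.1250, 0.1895, 0.1699, 0.1621], E[r] = 2.1816, γ^t·E[r] = 1.767129, running G = 5.653066
t=3: π = [0.2144, 0.1428, 0.1250, 0.1877, 0.1692, 0.1609], E[r] = 2.1877, γ^t·E[r] = 1.594865, running G = 7.247932
t=4: π = [0.2144, 0.1429, 0.1250, 0.1874, 0.1696, 0.1607], E[r] = 2.1878, γ^t·E[r] = 1.435399, running G = 8.683331
t=5: π = [0.2143, 0.1429, 0.1250, 0.1875, 0.1697, 0.1607], E[r] = 2.1875, γ^t·E[r] = 1.291681, running G = 9.975012
t=6: π = [0.2143, 0.1429, 0.1250, 0.1875, 0.1696, 0.1607], E[r] = 2.1875, γ^t·E[r] = 1.162525, running G = 11.137537
t=7: π = [0.2143, 0.1429, 0.1250, 0.1875, 0.1696, 0.1607], E[r] = 2.1875, γ^t·E[r] = 1.046275, running G = 12.183813

G = 12.1838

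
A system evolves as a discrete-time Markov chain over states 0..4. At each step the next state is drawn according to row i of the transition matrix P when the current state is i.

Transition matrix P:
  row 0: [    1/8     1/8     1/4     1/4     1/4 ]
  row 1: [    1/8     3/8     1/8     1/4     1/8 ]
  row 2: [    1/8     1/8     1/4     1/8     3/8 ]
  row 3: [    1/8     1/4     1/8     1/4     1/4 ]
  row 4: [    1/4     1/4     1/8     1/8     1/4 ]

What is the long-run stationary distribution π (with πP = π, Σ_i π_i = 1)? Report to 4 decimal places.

Balance equations π_j = Σ_i π_i·P[i][j]:
  π_0 = 1/8·π_0 + 1/8·π_1 + 1/8·π_2 + 1/8·π_3 + 1/4·π_4
  π_1 = 1/8·π_0 + 3/8·π_1 + 1/8·π_2 + 1/4·π_3 + 1/4·π_4
  π_2 = 1/4·π_0 + 1/8·π_1 + 1/4·π_2 + 1/8·π_3 + 1/8·π_4
  π_3 = 1/4·π_0 + 1/4·π_1 + 1/8·π_2 + 1/4·π_3 + 1/8·π_4
  normalize: π_0 + π_1 + π_2 + π_3 + π_4 = 1
Solving the linear system gives exactly π = [484/3121, 749/3121, 515/3121, 622/3121, 751/3121].

π = [0.1551, 0.2400, 0.1650, 0.1993, 0.2406]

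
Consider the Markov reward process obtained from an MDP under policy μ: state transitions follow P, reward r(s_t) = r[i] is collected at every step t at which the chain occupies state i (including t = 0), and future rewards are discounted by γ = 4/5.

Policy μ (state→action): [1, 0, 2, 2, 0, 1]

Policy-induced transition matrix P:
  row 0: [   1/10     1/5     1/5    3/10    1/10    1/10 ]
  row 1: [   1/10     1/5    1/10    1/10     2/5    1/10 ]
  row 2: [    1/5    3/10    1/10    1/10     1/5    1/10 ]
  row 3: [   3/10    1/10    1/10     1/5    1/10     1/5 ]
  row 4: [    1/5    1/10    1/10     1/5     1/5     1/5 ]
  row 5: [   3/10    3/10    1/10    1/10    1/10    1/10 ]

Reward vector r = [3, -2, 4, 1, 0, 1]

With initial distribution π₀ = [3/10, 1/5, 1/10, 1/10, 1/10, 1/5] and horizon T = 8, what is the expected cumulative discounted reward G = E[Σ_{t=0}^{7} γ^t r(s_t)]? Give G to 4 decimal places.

G = 4.2772

t=0: π = [0.3000, 0.2000, 0.1000, 0.1000, 0.1000, 0.2000], E[r] = 1.2000, γ^t·E[r] = 1.200000, running G = 1.200000
t=1: π = [0.1800, 0.2100, 0.1300, 0.1800, 0.1800, 0.1200], E[r] = 0.9400, γ^t·E[r] = 0.752000, running G = 1.952000
t=2: π = [0.1910, 0.1890, 0.1180, 0.1720, 0.1940, 0.1360], E[r] = 0.9750, γ^t·E[r] = 0.624000, running G = 2.576000
t=3: π = [0.1928, 0.1888, 0.1191, 0.1748, 0.1879, 0.1366], E[r] = 0.9886, γ^t·E[r] = 0.506163, running G = 3.082163
t=4: π = [0.1930, 0.1893, 0.1193, 0.1748, 0.1873, 0.1363], E[r] = 0.9886, γ^t·E[r] = 0.404914, running G = 3.487077
t=5: π = [0.1929, 0.1893, 0.1193, 0.1748, 0.1875, 0.1362], E[r] = 0.9882, γ^t·E[r] = 0.323811, running G = 3.810888
t=6: π = [0.1929, 0.1893, 0.1193, 0.1748, 0.1875, 0.1362], E[r] = 0.9882, γ^t·E[r] = 0.259044, running G = 4.069932
t=7: π = [0.1929, 0.1893, 0.1193, 0.1748, 0.1875, 0.1362], E[r] = 0.9882, γ^t·E[r] = 0.207237, running G = 4.277170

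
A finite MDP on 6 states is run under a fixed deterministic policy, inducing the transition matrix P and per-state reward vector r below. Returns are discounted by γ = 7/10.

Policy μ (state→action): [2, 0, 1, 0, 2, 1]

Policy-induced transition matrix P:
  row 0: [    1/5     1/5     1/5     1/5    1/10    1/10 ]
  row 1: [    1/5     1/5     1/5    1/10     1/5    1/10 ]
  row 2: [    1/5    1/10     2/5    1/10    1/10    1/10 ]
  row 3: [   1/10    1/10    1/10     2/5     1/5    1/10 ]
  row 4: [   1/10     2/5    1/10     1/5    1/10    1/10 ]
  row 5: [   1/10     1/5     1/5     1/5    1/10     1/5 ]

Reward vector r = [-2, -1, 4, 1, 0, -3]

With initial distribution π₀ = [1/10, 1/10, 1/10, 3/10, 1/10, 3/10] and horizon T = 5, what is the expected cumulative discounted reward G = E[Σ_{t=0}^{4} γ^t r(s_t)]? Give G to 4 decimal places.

t=0: π = [0.1000, 0.1000, 0.1000, 0.3000, 0.1000, 0.3000], E[r] = -0.5000, γ^t·E[r] = -0.500000, running G = -0.500000
t=1: π = [0.1300, 0.1800, 0.1800, 0.2400, 0.1400, 0.1300], E[r] = 0.1300, γ^t·E[r] = 0.091000, running G = -0.409000
t=2: π = [0.1490, 0.1860, 0.1980, 0.2120, 0.1420, 0.1130], E[r] = 0.1810, γ^t·E[r] = 0.088690, running G = -0.320310
t=3: π = [0.1533, 0.1874, 0.2042, 0.2040, 0.1398, 0.1113], E[r] = 0.1929, γ^t·E[r] = 0.066165, running G = -0.254145
t=4: π = [0.1545, 0.1871, 0.2065, 0.2016, 0.1391, 0.1111], E[r] = 0.1980, γ^t·E[r] = 0.047533, running G = -0.206613

G = -0.2066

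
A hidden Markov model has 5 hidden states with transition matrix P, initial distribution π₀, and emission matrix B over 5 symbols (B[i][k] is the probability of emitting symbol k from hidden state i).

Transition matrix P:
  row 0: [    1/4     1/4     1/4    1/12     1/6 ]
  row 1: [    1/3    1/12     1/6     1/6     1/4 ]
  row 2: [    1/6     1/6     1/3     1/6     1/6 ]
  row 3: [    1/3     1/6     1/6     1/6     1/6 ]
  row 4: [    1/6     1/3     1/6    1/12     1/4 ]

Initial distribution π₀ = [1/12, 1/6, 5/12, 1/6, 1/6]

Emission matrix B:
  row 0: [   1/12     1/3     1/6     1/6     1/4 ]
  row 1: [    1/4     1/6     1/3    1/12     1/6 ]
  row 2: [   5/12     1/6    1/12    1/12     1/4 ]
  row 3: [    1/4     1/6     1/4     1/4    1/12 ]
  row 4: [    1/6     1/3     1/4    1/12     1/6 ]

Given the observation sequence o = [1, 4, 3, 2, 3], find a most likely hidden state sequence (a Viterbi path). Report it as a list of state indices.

path = [4, 1, 0, 1, 0]

t=0: δ = [2.778e-02, 2.778e-02, 6.944e-02, 2.778e-02, 5.556e-02]  (obs o_0=1)
t=1: δ = [2.894e-03, 3.086e-03, 5.787e-03, 9.645e-04, 2.315e-03]  ψ = [2, 4, 2, 2, 4]  (obs o_1=4)
t=2: δ = [1.715e-04, 8.038e-05, 1.608e-04, 2.411e-04, 8.038e-05]  ψ = [1, 2, 2, 2, 2]  (obs o_2=3)
t=3: δ = [1.340e-05, 1.429e-05, 4.465e-06, 1.005e-05, 1.005e-05]  ψ = [3, 0, 2, 3, 3]  (obs o_3=2)
t=4: δ = [7.938e-07, 2.791e-07, 2.791e-07, 5.954e-07, 2.977e-07]  ψ = [1, 0, 0, 1, 1]  (obs o_4=3)
backtrack: best end state = 0; path = [4, 1, 0, 1, 0]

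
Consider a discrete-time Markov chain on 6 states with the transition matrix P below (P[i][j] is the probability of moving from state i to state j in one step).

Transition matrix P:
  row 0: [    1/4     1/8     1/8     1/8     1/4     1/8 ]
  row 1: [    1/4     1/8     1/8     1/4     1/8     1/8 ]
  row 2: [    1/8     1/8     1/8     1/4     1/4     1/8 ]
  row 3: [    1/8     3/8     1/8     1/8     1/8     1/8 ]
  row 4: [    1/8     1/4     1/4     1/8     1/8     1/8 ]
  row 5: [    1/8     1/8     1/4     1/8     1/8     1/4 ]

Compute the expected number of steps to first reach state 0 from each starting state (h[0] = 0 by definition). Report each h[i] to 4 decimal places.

First-step conditioning: h[0] = 0; for i ≠ 0, h[i] = 1 + Σ_k P[i][k]·h[k].
  h[1] = 1 + 1/8·h[1] + 1/8·h[2] + 1/4·h[3] + 1/8·h[4] + 1/8·h[5]
  h[2] = 1 + 1/8·h[1] + 1/8·h[2] + 1/4·h[3] + 1/4·h[4] + 1/8·h[5]
  h[3] = 1 + 3/8·h[1] + 1/8·h[2] + 1/8·h[3] + 1/8·h[4] + 1/8·h[5]
  h[4] = 1 + 1/4·h[1] + 1/4·h[2] + 1/8·h[3] + 1/8·h[4] + 1/8·h[5]
  h[5] = 1 + 1/8·h[1] + 1/4·h[2] + 1/8·h[3] + 1/8·h[4] + 1/4·h[5]
Solving the 5×5 linear system over states ≠ 0 gives exactly h = [0, 31752/5401, 36232/5401, 35280/5401, 35840/5401, 36424/5401] (h[0] = 0 is the target).

h = [0.0000, 5.8789, 6.7084, 6.5321, 6.6358, 6.7439]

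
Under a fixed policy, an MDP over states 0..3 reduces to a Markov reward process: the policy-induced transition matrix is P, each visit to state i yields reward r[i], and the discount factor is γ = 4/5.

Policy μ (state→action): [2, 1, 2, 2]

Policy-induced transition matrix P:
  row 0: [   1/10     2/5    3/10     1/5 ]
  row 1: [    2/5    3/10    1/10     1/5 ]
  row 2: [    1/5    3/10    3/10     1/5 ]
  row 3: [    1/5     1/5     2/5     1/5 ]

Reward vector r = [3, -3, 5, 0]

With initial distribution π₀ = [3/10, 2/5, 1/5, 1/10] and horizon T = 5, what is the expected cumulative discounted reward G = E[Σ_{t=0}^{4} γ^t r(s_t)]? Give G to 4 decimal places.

G = 3.1539

t=0: π = [0.3000, 0.4000, 0.2000, 0.1000], E[r] = 0.7000, γ^t·E[r] = 0.700000, running G = 0.700000
t=1: π = [0.2500, 0.3200, 0.2300, 0.2000], E[r] = 0.9400, γ^t·E[r] = 0.752000, running G = 1.452000
t=2: π = [0.2390, 0.3050, 0.2560, 0.2000], E[r] = 1.0820, γ^t·E[r] = 0.692480, running G = 2.144480
t=3: π = [0.2371, 0.3039, 0.2590, 0.2000], E[r] = 1.0946, γ^t·E[r] = 0.560435, running G = 2.704915
t=4: π = [0.2371, 0.3037, 0.2592, 0.2000], E[r] = 1.0962, γ^t·E[r] = 0.448995, running G = 3.153911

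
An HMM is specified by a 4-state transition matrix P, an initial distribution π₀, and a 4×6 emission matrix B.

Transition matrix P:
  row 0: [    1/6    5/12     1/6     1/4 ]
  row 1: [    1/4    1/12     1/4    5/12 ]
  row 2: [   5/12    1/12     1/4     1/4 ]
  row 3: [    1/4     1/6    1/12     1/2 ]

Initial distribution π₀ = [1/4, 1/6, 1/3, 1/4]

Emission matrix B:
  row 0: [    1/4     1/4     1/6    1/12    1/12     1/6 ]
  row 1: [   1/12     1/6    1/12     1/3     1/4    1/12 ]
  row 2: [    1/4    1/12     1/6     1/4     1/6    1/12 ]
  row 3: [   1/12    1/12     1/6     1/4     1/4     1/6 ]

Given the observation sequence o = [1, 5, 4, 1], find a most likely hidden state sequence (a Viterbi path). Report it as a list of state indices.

t=0: δ = [6.250e-02, 2.778e-02, 2.778e-02, 2.083e-02]  (obs o_0=1)
t=1: δ = [1.929e-03, 2.170e-03, 8.681e-04, 2.604e-03]  ψ = [2, 0, 0, 0]  (obs o_1=5)
t=2: δ = [5.425e-05, 2.009e-04, 9.042e-05, 3.255e-04]  ψ = [3, 0, 1, 3]  (obs o_2=4)
t=3: δ = [2.035e-05, 9.042e-06, 4.186e-06, 1.356e-05]  ψ = [3, 3, 1, 3]  (obs o_3=1)
backtrack: best end state = 0; path = [0, 3, 3, 0]

path = [0, 3, 3, 0]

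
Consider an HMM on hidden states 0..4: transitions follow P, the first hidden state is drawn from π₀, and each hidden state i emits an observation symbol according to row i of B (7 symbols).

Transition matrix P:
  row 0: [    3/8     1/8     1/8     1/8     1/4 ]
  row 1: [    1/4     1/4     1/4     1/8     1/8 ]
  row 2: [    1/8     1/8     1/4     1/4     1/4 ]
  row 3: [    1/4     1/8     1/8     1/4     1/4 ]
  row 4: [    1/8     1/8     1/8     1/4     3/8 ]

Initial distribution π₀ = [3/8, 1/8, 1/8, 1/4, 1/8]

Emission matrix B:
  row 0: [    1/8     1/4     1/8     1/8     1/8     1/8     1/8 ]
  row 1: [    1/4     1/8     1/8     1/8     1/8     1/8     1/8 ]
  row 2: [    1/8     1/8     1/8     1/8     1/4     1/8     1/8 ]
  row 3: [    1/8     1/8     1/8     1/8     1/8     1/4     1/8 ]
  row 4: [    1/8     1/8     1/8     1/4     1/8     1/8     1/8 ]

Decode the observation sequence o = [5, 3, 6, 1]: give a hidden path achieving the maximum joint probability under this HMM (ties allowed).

t=0: δ = [4.688e-02, 1.562e-02, 1.562e-02, 6.250e-02, 1.562e-02]  (obs o_0=5)
t=1: δ = [2.197e-03, 9.766e-04, 9.766e-04, 1.953e-03, 3.906e-03]  ψ = [0, 3, 3, 3, 3]  (obs o_1=3)
t=2: δ = [1.030e-04, 6.104e-05, 6.104e-05, 1.221e-04, 1.831e-04]  ψ = [0, 4, 4, 4, 4]  (obs o_2=6)
t=3: δ = [9.656e-06, 2.861e-06, 2.861e-06, 5.722e-06, 8.583e-06]  ψ = [0, 4, 4, 4, 4]  (obs o_3=1)
backtrack: best end state = 0; path = [0, 0, 0, 0]

path = [0, 0, 0, 0]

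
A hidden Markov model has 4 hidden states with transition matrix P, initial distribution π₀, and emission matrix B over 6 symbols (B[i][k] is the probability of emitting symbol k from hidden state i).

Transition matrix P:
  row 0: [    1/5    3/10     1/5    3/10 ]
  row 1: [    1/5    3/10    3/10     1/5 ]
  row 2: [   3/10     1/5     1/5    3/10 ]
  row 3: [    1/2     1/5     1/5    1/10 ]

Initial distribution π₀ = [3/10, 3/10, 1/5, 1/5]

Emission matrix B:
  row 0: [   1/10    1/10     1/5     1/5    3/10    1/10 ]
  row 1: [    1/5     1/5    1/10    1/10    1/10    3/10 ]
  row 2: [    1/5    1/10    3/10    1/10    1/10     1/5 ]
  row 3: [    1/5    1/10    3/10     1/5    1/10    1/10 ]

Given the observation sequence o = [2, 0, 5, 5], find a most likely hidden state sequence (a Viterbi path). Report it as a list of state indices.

t=0: δ = [6.000e-02, 3.000e-02, 6.000e-02, 6.000e-02]  (obs o_0=2)
t=1: δ = [3.000e-03, 3.600e-03, 2.400e-03, 3.600e-03]  ψ = [3, 0, 0, 0]  (obs o_1=0)
t=2: δ = [1.800e-04, 3.240e-04, 2.160e-04, 9.000e-05]  ψ = [3, 1, 1, 0]  (obs o_2=5)
t=3: δ = [6.480e-06, 2.916e-05, 1.944e-05, 6.480e-06]  ψ = [1, 1, 1, 1]  (obs o_3=5)
backtrack: best end state = 1; path = [0, 1, 1, 1]

path = [0, 1, 1, 1]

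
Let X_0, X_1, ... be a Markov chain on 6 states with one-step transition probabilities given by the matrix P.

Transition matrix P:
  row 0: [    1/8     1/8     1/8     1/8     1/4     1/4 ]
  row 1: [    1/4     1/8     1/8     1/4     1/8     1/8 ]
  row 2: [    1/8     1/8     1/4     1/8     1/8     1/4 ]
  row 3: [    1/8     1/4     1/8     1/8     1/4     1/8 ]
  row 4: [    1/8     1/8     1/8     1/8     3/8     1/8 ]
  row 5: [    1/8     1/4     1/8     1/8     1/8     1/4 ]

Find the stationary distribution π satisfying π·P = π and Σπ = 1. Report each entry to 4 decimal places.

π = [0.1458, 0.1662, 0.1429, 0.1458, 0.2153, 0.1841]

Balance equations π_j = Σ_i π_i·P[i][j]:
  π_0 = 1/8·π_0 + 1/4·π_1 + 1/8·π_2 + 1/8·π_3 + 1/8·π_4 + 1/8·π_5
  π_1 = 1/8·π_0 + 1/8·π_1 + 1/8·π_2 + 1/4·π_3 + 1/8·π_4 + 1/4·π_5
  π_2 = 1/8·π_0 + 1/8·π_1 + 1/4·π_2 + 1/8·π_3 + 1/8·π_4 + 1/8·π_5
  π_3 = 1/8·π_0 + 1/4·π_1 + 1/8·π_2 + 1/8·π_3 + 1/8·π_4 + 1/8·π_5
  π_4 = 1/4·π_0 + 1/8·π_1 + 1/8·π_2 + 1/4·π_3 + 3/8·π_4 + 1/8·π_5
  normalize: π_0 + π_1 + π_2 + π_3 + π_4 + π_5 = 1
Solving the linear system gives exactly π = [449/3080, 64/385, 1/7, 449/3080, 663/3080, 81/440].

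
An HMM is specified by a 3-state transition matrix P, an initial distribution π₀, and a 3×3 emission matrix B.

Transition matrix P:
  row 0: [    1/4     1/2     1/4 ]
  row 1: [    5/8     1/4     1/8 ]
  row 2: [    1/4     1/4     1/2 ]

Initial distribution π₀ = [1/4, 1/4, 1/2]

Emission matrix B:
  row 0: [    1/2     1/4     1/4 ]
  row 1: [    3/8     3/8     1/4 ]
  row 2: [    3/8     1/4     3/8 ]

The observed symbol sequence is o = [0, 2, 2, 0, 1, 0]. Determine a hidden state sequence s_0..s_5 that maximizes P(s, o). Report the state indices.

t=0: δ = [1.250e-01, 9.375e-02, 1.875e-01]  (obs o_0=0)
t=1: δ = [1.465e-02, 1.562e-02, 3.516e-02]  ψ = [1, 0, 2]  (obs o_1=2)
t=2: δ = [2.441e-03, 2.197e-03, 6.592e-03]  ψ = [1, 2, 2]  (obs o_2=2)
t=3: δ = [8.240e-04, 6.180e-04, 1.236e-03]  ψ = [2, 2, 2]  (obs o_3=0)
t=4: δ = [9.656e-05, 1.545e-04, 1.545e-04]  ψ = [1, 0, 2]  (obs o_4=1)
t=5: δ = [4.828e-05, 1.810e-05, 2.897e-05]  ψ = [1, 0, 2]  (obs o_5=0)
backtrack: best end state = 0; path = [2, 2, 2, 0, 1, 0]

path = [2, 2, 2, 0, 1, 0]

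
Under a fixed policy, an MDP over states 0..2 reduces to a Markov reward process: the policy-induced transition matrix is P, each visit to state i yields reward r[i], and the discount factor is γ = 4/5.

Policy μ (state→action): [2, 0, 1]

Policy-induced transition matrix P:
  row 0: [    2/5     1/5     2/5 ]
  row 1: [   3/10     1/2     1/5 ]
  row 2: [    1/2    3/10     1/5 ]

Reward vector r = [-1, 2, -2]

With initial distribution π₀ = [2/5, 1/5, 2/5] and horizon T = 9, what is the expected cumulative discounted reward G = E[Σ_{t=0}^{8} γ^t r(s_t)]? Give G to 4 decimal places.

G = -1.8901

t=0: π = [0.4000, 0.2000, 0.4000], E[r] = -0.8000, γ^t·E[r] = -0.800000, running G = -0.800000
t=1: π = [0.4200, 0.3000, 0.2800], E[r] = -0.3800, γ^t·E[r] = -0.304000, running G = -1.104000
t=2: π = [0.3980, 0.3180, 0.2840], E[r] = -0.3300, γ^t·E[r] = -0.211200, running G = -1.315200
t=3: π = [0.3966, 0.3238, 0.2796], E[r] = -0.3082, γ^t·E[r] = -0.157798, running G = -1.472998
t=4: π = [0.3956, 0.3251, 0.2793], E[r] = -0.3040, γ^t·E[r] = -0.124527, running G = -1.597525
t=5: π = [0.3954, 0.3255, 0.2791], E[r] = -0.3027, γ^t·E[r] = -0.099199, running G = -1.696724
t=6: π = [0.3954, 0.3256, 0.2791], E[r] = -0.3024, γ^t·E[r] = -0.079281, running G = -1.776005
t=7: π = [0.3954, 0.3256, 0.2791], E[r] = -0.3024, γ^t·E[r] = -0.063408, running G = -1.839413
t=8: π = [0.3953, 0.3256, 0.2791], E[r] = -0.3023, γ^t·E[r] = -0.050723, running G = -1.890136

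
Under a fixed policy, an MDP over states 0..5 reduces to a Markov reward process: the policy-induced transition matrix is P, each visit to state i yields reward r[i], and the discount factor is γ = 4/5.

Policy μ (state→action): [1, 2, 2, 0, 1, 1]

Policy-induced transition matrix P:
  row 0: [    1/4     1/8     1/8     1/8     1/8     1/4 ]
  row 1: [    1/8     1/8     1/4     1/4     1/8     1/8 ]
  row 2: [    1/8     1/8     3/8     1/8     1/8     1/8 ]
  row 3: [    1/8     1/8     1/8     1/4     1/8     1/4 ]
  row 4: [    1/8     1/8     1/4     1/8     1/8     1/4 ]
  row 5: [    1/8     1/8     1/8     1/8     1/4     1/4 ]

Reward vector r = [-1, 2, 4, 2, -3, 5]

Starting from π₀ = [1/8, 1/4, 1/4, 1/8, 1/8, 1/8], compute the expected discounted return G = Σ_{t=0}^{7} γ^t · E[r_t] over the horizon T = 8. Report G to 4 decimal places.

t=0: π = [0.1250, 0.2500, 0.2500, 0.1250, 0.1250, 0.1250], E[r] = 1.8750, γ^t·E[r] = 1.875000, running G = 1.875000
t=1: π = [0.1406, 0.1250, 0.2344, 0.1719, 0.1406, 0.1875], E[r] = 1.9063, γ^t·E[r] = 1.525000, running G = 3.400000
t=2: π = [0.1426, 0.1250, 0.2168, 0.1621, 0.1484, 0.2051], E[r] = 1.8789, γ^t·E[r] = 1.202500, running G = 4.602500
t=3: π = [0.1428, 0.1250, 0.2134, 0.1609, 0.1506, 0.2073], E[r] = 1.8669, γ^t·E[r] = 0.955875, running G = 5.558375
t=4: π = [0.1429, 0.1250, 0.2128, 0.1607, 0.1509, 0.2077], E[r] = 1.8656, γ^t·E[r] = 0.764150, running G = 6.322525
t=5: π = [0.1429, 0.1250, 0.2127, 0.1607, 0.1510, 0.2078], E[r] = 1.8653, γ^t·E[r] = 0.611228, running G = 6.933753
t=6: π = [0.1429, 0.1250, 0.2127, 0.1607, 0.1510, 0.2078], E[r] = 1.8653, γ^t·E[r] = 0.488970, running G = 7.422722
t=7: π = [0.1429, 0.1250, 0.2127, 0.1607, 0.1510, 0.2078], E[r] = 1.8653, γ^t·E[r] = 0.391174, running G = 7.813896

G = 7.8139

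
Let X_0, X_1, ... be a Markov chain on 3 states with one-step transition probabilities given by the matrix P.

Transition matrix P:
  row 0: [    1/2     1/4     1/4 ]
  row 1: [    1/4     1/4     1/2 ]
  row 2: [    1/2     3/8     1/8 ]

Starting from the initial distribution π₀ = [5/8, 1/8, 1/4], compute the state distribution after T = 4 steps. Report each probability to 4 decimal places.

π = [0.4285, 0.2855, 0.2860]

t=0: π = [0.6250, 0.1250, 0.2500]
t=1: π = [0.4688, 0.2813, 0.2500]
t=2: π = [0.4297, 0.2813, 0.2891]
t=3: π = [0.4297, 0.2861, 0.2842]
t=4: π = [0.4285, 0.2855, 0.2860]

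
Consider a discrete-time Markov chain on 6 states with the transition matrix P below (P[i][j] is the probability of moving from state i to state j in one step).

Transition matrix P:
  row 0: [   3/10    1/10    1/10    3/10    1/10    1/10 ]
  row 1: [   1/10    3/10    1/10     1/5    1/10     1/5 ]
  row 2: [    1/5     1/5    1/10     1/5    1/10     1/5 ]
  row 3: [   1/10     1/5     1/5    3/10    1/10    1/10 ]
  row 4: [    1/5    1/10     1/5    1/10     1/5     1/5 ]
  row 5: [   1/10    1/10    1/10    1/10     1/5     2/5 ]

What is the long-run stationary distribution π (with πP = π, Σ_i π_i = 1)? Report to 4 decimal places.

π = [0.1584, 0.1670, 0.1336, 0.2022, 0.1339, 0.2049]

Balance equations π_j = Σ_i π_i·P[i][j]:
  π_0 = 3/10·π_0 + 1/10·π_1 + 1/5·π_2 + 1/10·π_3 + 1/5·π_4 + 1/10·π_5
  π_1 = 1/10·π_0 + 3/10·π_1 + 1/5·π_2 + 1/5·π_3 + 1/10·π_4 + 1/10·π_5
  π_2 = 1/10·π_0 + 1/10·π_1 + 1/10·π_2 + 1/5·π_3 + 1/5·π_4 + 1/10·π_5
  π_3 = 3/10·π_0 + 1/5·π_1 + 1/5·π_2 + 3/10·π_3 + 1/10·π_4 + 1/10·π_5
  π_4 = 1/10·π_0 + 1/10·π_1 + 1/10·π_2 + 1/10·π_3 + 1/5·π_4 + 1/5·π_5
  normalize: π_0 + π_1 + π_2 + π_3 + π_4 + π_5 = 1
Solving the linear system gives exactly π = [8091/51068, 8527/51068, 6823/51068, 10325/51068, 6837/51068, 10465/51068].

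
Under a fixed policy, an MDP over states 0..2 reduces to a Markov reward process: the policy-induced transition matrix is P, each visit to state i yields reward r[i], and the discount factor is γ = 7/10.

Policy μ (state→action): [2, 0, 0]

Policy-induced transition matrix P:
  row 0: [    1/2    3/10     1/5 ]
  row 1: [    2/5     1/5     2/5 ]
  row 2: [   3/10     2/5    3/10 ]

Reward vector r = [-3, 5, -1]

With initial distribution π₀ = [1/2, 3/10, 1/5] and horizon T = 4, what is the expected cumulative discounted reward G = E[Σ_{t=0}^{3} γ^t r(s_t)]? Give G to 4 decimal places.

t=0: π = [0.5000, 0.3000, 0.2000], E[r] = -0.2000, γ^t·E[r] = -0.200000, running G = -0.200000
t=1: π = [0.4300, 0.2900, 0.2800], E[r] = -0.1200, γ^t·E[r] = -0.084000, running G = -0.284000
t=2: π = [0.4150, 0.2990, 0.2860], E[r] = -0.0360, γ^t·E[r] = -0.017640, running G = -0.301640
t=3: π = [0.4129, 0.2987, 0.2884], E[r] = -0.0336, γ^t·E[r] = -0.011525, running G = -0.313165

G = -0.3132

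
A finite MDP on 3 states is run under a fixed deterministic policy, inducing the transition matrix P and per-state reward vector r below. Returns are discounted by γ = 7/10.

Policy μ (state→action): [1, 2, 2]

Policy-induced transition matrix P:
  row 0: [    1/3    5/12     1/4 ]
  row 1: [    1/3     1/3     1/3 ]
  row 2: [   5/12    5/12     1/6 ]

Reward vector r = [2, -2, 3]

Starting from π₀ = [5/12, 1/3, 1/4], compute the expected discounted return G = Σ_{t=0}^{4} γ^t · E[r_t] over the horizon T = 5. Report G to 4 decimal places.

t=0: π = [0.4167, 0.3333, 0.2500], E[r] = 0.9167, γ^t·E[r] = 0.916667, running G = 0.916667
t=1: π = [0.3542, 0.3889, 0.2569], E[r] = 0.7014, γ^t·E[r] = 0.490972, running G = 1.407639
t=2: π = [0.3547, 0.3843, 0.2610], E[r] = 0.7240, γ^t·E[r] = 0.354740, running G = 1.762378
t=3: π = [0.3551, 0.3846, 0.2603], E[r] = 0.7217, γ^t·E[r] = 0.247540, running G = 2.009919
t=4: π = [0.3550, 0.3846, 0.2604], E[r] = 0.7219, γ^t·E[r] = 0.173331, running G = 2.183250

G = 2.1832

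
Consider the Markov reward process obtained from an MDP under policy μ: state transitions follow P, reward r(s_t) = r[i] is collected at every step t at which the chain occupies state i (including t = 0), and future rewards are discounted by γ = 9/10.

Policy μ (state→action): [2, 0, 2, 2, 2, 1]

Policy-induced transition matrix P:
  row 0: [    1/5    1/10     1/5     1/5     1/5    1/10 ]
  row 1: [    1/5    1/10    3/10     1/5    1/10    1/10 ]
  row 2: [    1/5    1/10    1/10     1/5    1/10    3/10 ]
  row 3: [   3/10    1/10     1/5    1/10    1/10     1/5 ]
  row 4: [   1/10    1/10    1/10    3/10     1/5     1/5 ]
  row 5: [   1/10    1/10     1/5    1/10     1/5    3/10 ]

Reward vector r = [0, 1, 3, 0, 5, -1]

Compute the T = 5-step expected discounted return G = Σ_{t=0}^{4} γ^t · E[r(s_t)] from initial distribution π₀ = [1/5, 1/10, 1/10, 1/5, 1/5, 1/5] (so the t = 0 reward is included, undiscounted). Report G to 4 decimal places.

t=0: π = [0.2000, 0.1000, 0.1000, 0.2000, 0.2000, 0.2000], E[r] = 1.2000, γ^t·E[r] = 1.200000, running G = 1.200000
t=1: π = [0.1800, 0.1000, 0.1800, 0.1800, 0.1600, 0.2000], E[r] = 1.2400, γ^t·E[r] = 1.116000, running G = 2.316000
t=2: π = [0.1820, 0.1000, 0.1760, 0.1780, 0.1540, 0.2100], E[r] = 1.1880, γ^t·E[r] = 0.962280, running G = 3.278280
t=3: π = [0.1814, 0.1000, 0.1770, 0.1766, 0.1546, 0.2104], E[r] = 1.1936, γ^t·E[r] = 0.870134, running G = 4.148414
t=4: π = [0.1812, 0.1000, 0.1768, 0.1768, 0.1546, 0.2106], E[r] = 1.1931, γ^t·E[r] = 0.782806, running G = 4.931220

G = 4.9312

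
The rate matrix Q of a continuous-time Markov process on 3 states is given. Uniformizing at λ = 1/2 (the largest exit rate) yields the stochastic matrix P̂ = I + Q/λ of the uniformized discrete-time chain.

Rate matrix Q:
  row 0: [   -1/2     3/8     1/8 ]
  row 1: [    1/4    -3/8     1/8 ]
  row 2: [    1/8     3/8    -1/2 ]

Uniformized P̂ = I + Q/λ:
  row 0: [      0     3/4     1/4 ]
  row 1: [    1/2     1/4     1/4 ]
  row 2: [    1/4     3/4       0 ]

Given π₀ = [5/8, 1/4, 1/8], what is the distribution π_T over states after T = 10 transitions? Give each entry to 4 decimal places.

π = [0.3002, 0.4998, 0.2000]

t=0: π = [0.6250, 0.2500, 0.1250]
t=1: π = [0.1563, 0.6250, 0.2188]
t=2: π = [0.3672, 0.4375, 0.1953]
t=3: π = [0.2676, 0.5313, 0.2012]
t=4: π = [0.3159, 0.4844, 0.1997]
t=5: π = [0.2921, 0.5078, 0.2001]
t=6: π = [0.3039, 0.4961, 0.2000]
t=7: π = [0.2980, 0.5020, 0.2000]
t=8: π = [0.3010, 0.4990, 0.2000]
t=9: π = [0.2995, 0.5005, 0.2000]
t=10: π = [0.3002, 0.4998, 0.2000]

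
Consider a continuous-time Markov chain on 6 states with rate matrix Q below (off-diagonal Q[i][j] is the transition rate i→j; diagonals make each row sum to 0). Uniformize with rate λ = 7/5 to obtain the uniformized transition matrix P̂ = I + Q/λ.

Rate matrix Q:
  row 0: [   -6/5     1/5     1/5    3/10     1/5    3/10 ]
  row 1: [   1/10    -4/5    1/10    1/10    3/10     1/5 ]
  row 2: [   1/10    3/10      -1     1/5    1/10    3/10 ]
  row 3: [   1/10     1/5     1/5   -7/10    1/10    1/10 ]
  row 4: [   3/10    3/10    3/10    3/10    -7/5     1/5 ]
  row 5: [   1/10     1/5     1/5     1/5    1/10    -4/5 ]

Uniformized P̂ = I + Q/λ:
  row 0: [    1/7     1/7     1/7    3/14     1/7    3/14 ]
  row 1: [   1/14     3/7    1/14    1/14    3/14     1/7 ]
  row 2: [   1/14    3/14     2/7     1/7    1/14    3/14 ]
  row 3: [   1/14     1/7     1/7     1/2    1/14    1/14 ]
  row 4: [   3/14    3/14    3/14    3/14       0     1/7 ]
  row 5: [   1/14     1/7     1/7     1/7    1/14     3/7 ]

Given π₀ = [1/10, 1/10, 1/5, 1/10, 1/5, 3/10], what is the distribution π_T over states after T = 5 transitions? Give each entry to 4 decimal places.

t=0: π = [0.1000, 0.1000, 0.2000, 0.1000, 0.2000, 0.3000]
t=1: π = [0.1071, 0.2000, 0.1786, 0.1929, 0.0786, 0.2429]
t=2: π = [0.0903, 0.2184, 0.1597, 0.2107, 0.1020, 0.2189]
t=3: π = [0.0925, 0.2239, 0.1574, 0.2163, 0.1018, 0.2082]
t=4: π = [0.0926, 0.2254, 0.1566, 0.2180, 0.1028, 0.2047]
t=5: π = [0.0927, 0.2258, 0.1565, 0.2186, 0.1029, 0.2036]

π = [0.0927, 0.2258, 0.1565, 0.2186, 0.1029, 0.2036]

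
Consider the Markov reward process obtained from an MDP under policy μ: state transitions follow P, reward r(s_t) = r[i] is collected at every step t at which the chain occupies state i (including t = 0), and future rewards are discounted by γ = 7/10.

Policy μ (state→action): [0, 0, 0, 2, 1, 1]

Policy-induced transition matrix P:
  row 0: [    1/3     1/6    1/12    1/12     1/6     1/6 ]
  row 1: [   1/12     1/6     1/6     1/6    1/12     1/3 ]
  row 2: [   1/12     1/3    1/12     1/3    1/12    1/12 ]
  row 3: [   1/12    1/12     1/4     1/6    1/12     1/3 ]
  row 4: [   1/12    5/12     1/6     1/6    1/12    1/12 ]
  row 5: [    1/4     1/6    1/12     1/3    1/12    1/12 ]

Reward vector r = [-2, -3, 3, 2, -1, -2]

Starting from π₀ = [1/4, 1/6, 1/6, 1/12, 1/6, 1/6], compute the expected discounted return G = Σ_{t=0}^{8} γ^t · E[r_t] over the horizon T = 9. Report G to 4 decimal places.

t=0: π = [0.2500, 0.1667, 0.1667, 0.0833, 0.1667, 0.1667], E[r] = -0.8333, γ^t·E[r] = -0.833333, running G = -0.833333
t=1: π = [0.1736, 0.2292, 0.1250, 0.2014, 0.1042, 0.1667], E[r] = -0.6944, γ^t·E[r] = -0.486111, running G = -1.319444
t=2: π = [0.1545, 0.1968, 0.1447, 0.2008, 0.0978, 0.2054], E[r] = -0.5723, γ^t·E[r] = -0.280446, running G = -1.599890
t=3: π = [0.1562, 0.1985, 0.1413, 0.2121, 0.0962, 0.1956], E[r] = -0.5470, γ^t·E[r] = -0.187611, running G = -1.787501
t=4: π = [0.1550, 0.1966, 0.1432, 0.2098, 0.0964, 0.1990], E[r] = -0.5448, γ^t·E[r] = -0.130799, running G = -1.918300
t=5: π = [0.1552, 0.1971, 0.1427, 0.2108, 0.0962, 0.1979], E[r] = -0.5441, γ^t·E[r] = -0.091455, running G = -2.009756
t=6: π = [0.1551, 0.1969, 0.1429, 0.2105, 0.0963, 0.1983], E[r] = -0.5441, γ^t·E[r] = -0.064018, running G = -2.073773
t=7: π = [0.1552, 0.1970, 0.1428, 0.2106, 0.0963, 0.1981], E[r] = -0.5441, γ^t·E[r] = -0.044809, running G = -2.118582
t=8: π = [0.1551, 0.1970, 0.1429, 0.2106, 0.0963, 0.1982], E[r] = -0.5441, γ^t·E[r] = -0.031366, running G = -2.149948

G = -2.1499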